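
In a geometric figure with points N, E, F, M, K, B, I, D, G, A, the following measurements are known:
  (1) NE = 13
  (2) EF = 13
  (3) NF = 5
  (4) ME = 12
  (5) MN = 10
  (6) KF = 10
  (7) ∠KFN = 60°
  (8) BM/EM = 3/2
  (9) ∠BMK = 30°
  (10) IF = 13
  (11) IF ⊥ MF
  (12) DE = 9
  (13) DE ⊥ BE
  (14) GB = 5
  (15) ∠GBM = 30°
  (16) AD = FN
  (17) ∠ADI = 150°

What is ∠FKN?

Step 1: By the law of cosines on triangle KFN: KN² = 10² + 5² − 2·10·5·cos(60°) = 75, so KN = 5·√3.
Step 2: By the inverse law of cosines on triangle FKN: cos(∠FKN) = (10² + (5·√3)² − 5²) / (2·10·5·√3) = 150/173.21 = 0.866, so ∠FKN = 30°.

Therefore, the measure of angle ∠FKN = 30°.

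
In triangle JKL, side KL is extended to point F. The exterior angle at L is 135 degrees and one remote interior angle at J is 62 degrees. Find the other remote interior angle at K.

The exterior angle theorem states that an exterior angle equals the sum of the two non-adjacent interior angles.
So 135 = 62 + angle K, which gives angle K = 135 - 62 = 73 degrees.

73 degrees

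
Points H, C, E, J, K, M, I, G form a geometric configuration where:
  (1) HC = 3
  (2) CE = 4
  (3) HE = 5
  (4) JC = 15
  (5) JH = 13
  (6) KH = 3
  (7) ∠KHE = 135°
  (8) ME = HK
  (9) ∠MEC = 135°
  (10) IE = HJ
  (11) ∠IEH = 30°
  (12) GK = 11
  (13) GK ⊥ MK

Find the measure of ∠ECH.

Step 1: By the inverse law of cosines on triangle ECH: cos(∠ECH) = (4² + 3² − 5²) / (2·4·3) = 0/24 = 0, so ∠ECH = 90°.

Therefore, the measure of angle ∠ECH = 90°.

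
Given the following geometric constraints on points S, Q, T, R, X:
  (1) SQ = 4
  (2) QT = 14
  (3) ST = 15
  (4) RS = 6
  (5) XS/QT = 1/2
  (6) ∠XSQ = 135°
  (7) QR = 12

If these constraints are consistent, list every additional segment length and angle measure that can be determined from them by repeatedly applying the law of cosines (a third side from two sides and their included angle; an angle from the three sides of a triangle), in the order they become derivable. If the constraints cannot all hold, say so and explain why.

These constraints are not satisfiable: by the triangle inequality in triangle SQR, (1) SQ = 4 and (4) RS = 6 force QR ≤ 4 + 6 = 10, but (7) says QR = 12. No planar figure meets all of them, so nothing further can be derived.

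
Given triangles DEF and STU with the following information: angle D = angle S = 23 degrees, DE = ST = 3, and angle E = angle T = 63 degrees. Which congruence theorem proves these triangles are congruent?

The given information provides:
angle D = angle S = 23 degrees, DE = ST = 3, and angle E = angle T = 63 degrees
This matches the ASA congruence theorem.
Two pairs of corresponding angles and the included side are equal (Angle-Side-Angle).

ASA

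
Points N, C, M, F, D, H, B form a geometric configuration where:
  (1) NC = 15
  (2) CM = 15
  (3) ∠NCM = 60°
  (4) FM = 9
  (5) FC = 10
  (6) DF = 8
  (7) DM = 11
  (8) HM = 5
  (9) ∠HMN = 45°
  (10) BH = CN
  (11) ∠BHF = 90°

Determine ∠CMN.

Step 1: By the law of cosines on triangle MCN: MN² = 15² + 15² − 2·15·15·cos(60°) = 225, so MN = 15.
Step 2: By the inverse law of cosines on triangle CMN: cos(∠CMN) = (15² + 15² − 15²) / (2·15·15) = 225/450 = 0.5, so ∠CMN = 60°.

Therefore, the measure of angle ∠CMN = 60°.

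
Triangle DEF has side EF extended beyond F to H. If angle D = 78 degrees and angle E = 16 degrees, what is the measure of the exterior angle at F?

The interior angle at F is 180 - 78 - 16 = 86 degrees.
The exterior angle and interior angle at F are supplementary:
Exterior angle = 180 - 86 = 94 degrees.

94 degrees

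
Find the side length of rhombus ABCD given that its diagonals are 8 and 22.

In a rhombus, the diagonals bisect each other perpendicularly, creating four congruent right triangles.
Each triangle has legs 4 (half of 8) and 11 (half of 22).
The hypotenuse of each right triangle is a side of the rhombus:
side = sqrt(4^2 + 11^2) = sqrt(137)

sqrt(137)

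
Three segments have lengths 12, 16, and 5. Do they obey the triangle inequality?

For three segments to close into a triangle, no single side can be as long as the other two combined.
The longest side is 16, and 5 + 12 = 17 > 16.
A triangle can be formed.

Yes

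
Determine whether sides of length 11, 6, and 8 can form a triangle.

Yes.
The triangle inequality requires that the sum of any two sides exceeds the third.
Here 6 + 8 = 14 > 11, so the condition is met.

Yes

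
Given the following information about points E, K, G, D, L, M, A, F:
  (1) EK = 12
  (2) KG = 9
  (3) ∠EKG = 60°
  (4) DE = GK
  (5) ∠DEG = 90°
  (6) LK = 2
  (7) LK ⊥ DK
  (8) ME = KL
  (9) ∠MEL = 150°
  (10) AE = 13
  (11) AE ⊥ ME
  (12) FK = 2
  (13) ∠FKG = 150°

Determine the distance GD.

From the given relations: DE = GK = 9.
Step 1: By the law of cosines on triangle EKG: EG² = 12² + 9² − 2·12·9·cos(60°) = 117, so EG = 3·√13.
Step 2: By the law of cosines on triangle GED: GD² = (3·√13)² + 9² − 2·3·√13·9·cos(90°) = 198, so GD = 3·√22.

Therefore, the length of GD = 3·√22.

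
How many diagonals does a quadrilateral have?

Total line segments between 4 vertices = C(4,2) = 6.
Subtract the 4 sides: 6 - 4 = 2 diagonals.

2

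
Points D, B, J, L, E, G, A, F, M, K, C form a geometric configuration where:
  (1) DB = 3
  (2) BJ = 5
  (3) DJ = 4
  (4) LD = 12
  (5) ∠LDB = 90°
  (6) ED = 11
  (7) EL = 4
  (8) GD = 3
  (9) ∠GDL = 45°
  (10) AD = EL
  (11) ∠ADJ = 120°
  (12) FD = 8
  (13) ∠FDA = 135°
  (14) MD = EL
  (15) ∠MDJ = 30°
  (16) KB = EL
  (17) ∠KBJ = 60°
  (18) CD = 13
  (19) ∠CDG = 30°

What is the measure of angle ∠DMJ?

From the given relations: MD = EL = 4.
Step 1: By the law of cosines on triangle MDJ: MJ² = 4² + 4² − 2·4·4·cos(30°) = 4.29, so MJ ≈ 2.07.
Step 2: By the inverse law of cosines on triangle DMJ: cos(∠DMJ) = (4² + 2.07² − 4²) / (2·4·2.07) = 4.29/16.56 = 0.2588, so ∠DMJ = 75°.

Therefore, the measure of angle ∠DMJ = 75°.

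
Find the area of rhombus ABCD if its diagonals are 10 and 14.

Area = (10 * 14) / 2 = 140 / 2 = 70

70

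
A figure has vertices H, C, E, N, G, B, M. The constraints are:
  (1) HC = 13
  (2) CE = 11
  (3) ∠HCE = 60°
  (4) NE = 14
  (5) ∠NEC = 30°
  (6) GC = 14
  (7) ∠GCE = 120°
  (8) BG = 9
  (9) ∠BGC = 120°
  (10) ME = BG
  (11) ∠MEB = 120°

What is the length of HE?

Step 1: By the law of cosines on triangle HCE: HE² = 13² + 11² − 2·13·11·cos(60°) = 147, so HE = 7·√3.

Therefore, the length of HE = 7·√3.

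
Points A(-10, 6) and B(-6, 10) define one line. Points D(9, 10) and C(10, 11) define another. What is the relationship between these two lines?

Slope of line 1: m1 = (10 - 6)/(-6 - -10) = 4/4 = 1
Slope of line 2: m2 = (11 - 10)/(10 - 9) = 1/1 = 1
m1 = m2, so the lines are parallel.

Parallel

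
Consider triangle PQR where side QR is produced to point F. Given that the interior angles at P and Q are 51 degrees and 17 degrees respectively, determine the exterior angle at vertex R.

By the exterior angle theorem, an exterior angle of a triangle equals the sum of the two remote interior angles.
Exterior angle = angle P + angle Q
Exterior angle = 51 + 17 = 68 degrees

68 degrees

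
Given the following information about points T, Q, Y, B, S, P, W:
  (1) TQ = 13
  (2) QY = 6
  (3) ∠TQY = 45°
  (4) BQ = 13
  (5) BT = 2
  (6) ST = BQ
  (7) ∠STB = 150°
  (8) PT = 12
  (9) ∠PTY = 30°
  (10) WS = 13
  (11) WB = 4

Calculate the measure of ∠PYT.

Step 1: By the law of cosines on triangle YQT: YT² = 6² + 13² − 2·6·13·cos(45°) = 94.69, so YT ≈ 9.73.
Step 2: By the law of cosines on triangle YTP: YP² = 9.73² + 12² − 2·9.73·12·cos(30°) = 36.44, so YP ≈ 6.04.
Step 3: By the inverse law of cosines on triangle PYT: cos(∠PYT) = (6.04² + 9.73² − 12²) / (2·6.04·9.73) = -12.87/117.48 = -0.1096, so ∠PYT = 96.29°.

Therefore, the measure of angle ∠PYT = 96.29°.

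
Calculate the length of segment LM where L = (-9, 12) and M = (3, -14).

The horizontal distance is |3 - -9| = 12 and the vertical distance is |-14 - 12| = 26.
By the Pythagorean theorem, d = sqrt(12^2 + 26^2) = sqrt(820) = 2*sqrt(205).

2*sqrt(205)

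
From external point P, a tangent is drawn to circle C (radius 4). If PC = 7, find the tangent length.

tangent = √(d² - r²) = √(7² - 4²) = √(49 - 16) = √33 = sqrt(33)

sqrt(33)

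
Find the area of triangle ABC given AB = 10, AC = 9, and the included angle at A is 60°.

When two sides and the included angle are known, the area formula is (1/2)ab sin(C).
The height from one side to the opposite vertex is 9 sin(60°) = 9*sqrt(3)/2.
Area = (1/2) * 10 * 9*sqrt(3)/2 = 45*sqrt(3)/2.

45*sqrt(3)/2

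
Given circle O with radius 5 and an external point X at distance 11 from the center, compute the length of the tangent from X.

The tangent, radius, and line from the external point to the center form a right triangle.
The right angle is where the tangent meets the radius.
By the Pythagorean theorem: tangent² + 5² = 11²
tangent² = 121 - 25 = 96
tangent = 4*sqrt(6)

4*sqrt(6)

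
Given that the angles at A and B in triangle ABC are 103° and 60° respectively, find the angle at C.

Let angle C = x. Then 103 + 60 + x = 180.
x = 180 - 163 = 17 degrees.

17 degrees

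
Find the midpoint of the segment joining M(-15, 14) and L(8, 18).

The midpoint is the point halfway along the segment.
Move half the horizontal distance: -15 + (8 - -15)/2 = -15 + 23/2 = -7/2
Move half the vertical distance: 14 + (18 - 14)/2 = 14 + 4/2 = 16
Midpoint = (-7/2, 16)

(-7/2, 16)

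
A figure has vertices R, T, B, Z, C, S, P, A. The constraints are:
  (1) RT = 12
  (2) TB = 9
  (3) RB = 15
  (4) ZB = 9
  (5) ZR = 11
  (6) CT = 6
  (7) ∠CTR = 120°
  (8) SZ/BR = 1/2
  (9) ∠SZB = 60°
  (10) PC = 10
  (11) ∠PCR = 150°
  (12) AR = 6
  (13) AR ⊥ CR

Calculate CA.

Step 1: By the law of cosines on triangle CTR: CR² = 6² + 12² − 2·6·12·cos(120°) = 252, so CR = 6·√7.
Step 2: By the law of cosines on triangle CRA: CA² = (6·√7)² + 6² − 2·6·√7·6·cos(90°) = 288, so CA = 12·√2.

Therefore, the length of CA = 12·√2.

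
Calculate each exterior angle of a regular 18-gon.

Each exterior angle of a regular n-gon is 360 / n.
For n = 18: 360 / 18 = 20 degrees.

20 degrees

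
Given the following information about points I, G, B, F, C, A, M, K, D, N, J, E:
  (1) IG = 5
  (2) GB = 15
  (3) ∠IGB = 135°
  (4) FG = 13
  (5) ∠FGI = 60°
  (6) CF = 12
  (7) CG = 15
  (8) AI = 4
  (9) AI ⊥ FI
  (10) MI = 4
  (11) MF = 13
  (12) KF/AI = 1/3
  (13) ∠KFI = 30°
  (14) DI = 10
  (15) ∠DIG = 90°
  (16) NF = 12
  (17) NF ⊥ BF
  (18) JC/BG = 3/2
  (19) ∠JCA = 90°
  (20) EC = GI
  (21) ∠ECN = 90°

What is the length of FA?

Step 1: By the law of cosines on triangle FGI: FI² = 13² + 5² − 2·13·5·cos(60°) = 129, so FI = √129.
Step 2: By the law of cosines on triangle FIA: FA² = √129² + 4² − 2·√129·4·cos(90°) = 145, so FA = √145.

Therefore, the length of FA = √145.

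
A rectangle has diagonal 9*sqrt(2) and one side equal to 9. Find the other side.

b = sqrt(d^2 - a^2) = sqrt(162 - 81) = sqrt(81) = 9

9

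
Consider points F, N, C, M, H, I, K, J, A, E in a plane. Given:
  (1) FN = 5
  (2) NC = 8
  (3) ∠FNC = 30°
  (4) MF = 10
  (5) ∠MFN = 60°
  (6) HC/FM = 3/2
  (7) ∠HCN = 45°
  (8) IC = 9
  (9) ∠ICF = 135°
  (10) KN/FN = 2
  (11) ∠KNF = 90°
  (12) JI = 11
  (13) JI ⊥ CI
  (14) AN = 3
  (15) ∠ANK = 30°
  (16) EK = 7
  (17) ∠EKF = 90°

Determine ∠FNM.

Step 1: By the law of cosines on triangle NFM: NM² = 5² + 10² − 2·5·10·cos(60°) = 75, so NM = 5·√3.
Step 2: By the inverse law of cosines on triangle FNM: cos(∠FNM) = (5² + (5·√3)² − 10²) / (2·5·5·√3) = 0/86.6 = 0, so ∠FNM = 90°.

Therefore, the measure of angle ∠FNM = 90°.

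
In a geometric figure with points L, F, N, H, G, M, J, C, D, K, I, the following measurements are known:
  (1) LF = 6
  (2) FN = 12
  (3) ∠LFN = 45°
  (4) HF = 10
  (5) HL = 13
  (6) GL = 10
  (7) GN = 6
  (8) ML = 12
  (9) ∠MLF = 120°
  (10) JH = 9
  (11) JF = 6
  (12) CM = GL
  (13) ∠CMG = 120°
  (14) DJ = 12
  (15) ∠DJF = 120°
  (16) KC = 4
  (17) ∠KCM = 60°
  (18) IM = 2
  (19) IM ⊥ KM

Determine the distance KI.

From the given relations: CM = GL = 10.
Step 1: By the law of cosines on triangle KCM: KM² = 4² + 10² − 2·4·10·cos(60°) = 76, so KM = 2·√19.
Step 2: By the law of cosines on triangle KMI: KI² = (2·√19)² + 2² − 2·2·√19·2·cos(90°) = 80, so KI = 4·√5.

Therefore, the length of KI = 4·√5.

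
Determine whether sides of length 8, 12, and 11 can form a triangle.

Yes.
The triangle inequality requires that the sum of any two sides exceeds the third.
Here 8 + 11 = 19 > 12, so the condition is met.

Yes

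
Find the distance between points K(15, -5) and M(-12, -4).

d = sqrt((-12 - 15)^2 + (-4 - -5)^2)
d = sqrt(-27^2 + 1^2)
d = sqrt(729 + 1)
d = sqrt(730)

sqrt(730)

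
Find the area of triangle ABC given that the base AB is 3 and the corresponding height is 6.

A triangle's area is half the area of a rectangle with the same base and height.
Area = (1/2) * 3 * 6 = 9.

9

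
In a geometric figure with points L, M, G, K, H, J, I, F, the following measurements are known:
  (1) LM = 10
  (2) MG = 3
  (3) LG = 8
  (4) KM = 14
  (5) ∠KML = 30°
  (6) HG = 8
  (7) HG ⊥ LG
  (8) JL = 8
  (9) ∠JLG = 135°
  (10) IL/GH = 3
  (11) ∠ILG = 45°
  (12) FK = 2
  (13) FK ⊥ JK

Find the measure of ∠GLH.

Step 1: By the law of cosines on triangle LGH: LH² = 8² + 8² − 2·8·8·cos(90°) = 128, so LH = 8·√2.
Step 2: By the inverse law of cosines on triangle GLH: cos(∠GLH) = (8² + (8·√2)² − 8²) / (2·8·8·√2) = 128/181.02 = 0.7071, so ∠GLH = 45°.

Therefore, the measure of angle ∠GLH = 45°.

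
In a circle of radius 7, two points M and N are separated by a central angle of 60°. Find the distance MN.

Chord length = 2r sin(θ/2)
= 2 × 7 × sin(60°/2)
= 2 × 7 × sin(30°)
= 7

7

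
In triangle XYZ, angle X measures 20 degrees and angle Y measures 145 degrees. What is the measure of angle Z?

The interior angles sum to 180°: angle Z = 180 - 20 - 145 = 15°.
The triangle is obtuse (angles 20°, 145°, 15°).

15 degrees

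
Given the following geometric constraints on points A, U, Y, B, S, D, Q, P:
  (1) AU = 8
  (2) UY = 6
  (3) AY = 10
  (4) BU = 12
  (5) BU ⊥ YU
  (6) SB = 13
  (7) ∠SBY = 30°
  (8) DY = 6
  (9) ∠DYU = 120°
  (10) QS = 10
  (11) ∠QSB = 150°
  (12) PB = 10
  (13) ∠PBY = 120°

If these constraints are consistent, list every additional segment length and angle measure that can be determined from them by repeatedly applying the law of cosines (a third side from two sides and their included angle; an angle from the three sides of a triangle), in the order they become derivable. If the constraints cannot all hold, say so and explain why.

The constraints are consistent. Derivable facts, in order:
After 1 step:
- BQ ≈ 22.23
- UD = 6·√3
- YB = 6·√5
- ∠AUY = 90°
- ∠AYU = 53.13°
- ∠UAY = 36.87°
After 2 steps:
- YP ≈ 20.35
- YS ≈ 6.85
- ∠BQS = 17°
- ∠BYU = 63.43°
- ∠DUY = 30°
- ∠QBS = 13°
- ∠UBY = 26.57°
- ∠UDY = 30°
After 3 steps:
- ∠BPY = 34.81°
- ∠BSY = 78.37°
- ∠BYP = 25.19°
- ∠BYS = 71.63°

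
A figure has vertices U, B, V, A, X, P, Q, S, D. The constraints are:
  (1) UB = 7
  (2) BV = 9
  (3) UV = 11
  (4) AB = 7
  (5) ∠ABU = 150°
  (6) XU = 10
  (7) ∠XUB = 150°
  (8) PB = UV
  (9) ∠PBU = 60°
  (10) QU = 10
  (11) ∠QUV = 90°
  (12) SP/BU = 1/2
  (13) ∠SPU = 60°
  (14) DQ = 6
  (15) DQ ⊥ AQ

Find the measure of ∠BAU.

Step 1: By the law of cosines on triangle ABU: AU² = 7² + 7² − 2·7·7·cos(150°) = 182.87, so AU ≈ 13.52.
Step 2: By the inverse law of cosines on triangle BAU: cos(∠BAU) = (7² + 13.52² − 7²) / (2·7·13.52) = 182.87/189.32 = 0.9659, so ∠BAU = 15°.

Therefore, the measure of angle ∠BAU = 15°.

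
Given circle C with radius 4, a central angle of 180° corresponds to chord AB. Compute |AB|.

Drop a perpendicular from the center to the chord, bisecting both the chord and the central angle.
Each half-chord = r sin(θ/2) = 4 sin(90°).
The full chord = 2 × 4 × sin(90°) = 8.

8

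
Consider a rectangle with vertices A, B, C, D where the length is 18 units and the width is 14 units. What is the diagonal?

A rectangle's diagonal splits it into two right triangles, with the diagonal as the hypotenuse.
By the Pythagorean theorem, d^2 = 18^2 + 14^2 = 520.
Therefore d = sqrt(520) = 2*sqrt(130).

2*sqrt(130)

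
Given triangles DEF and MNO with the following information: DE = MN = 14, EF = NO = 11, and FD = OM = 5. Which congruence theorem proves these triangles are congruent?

The given information provides:
DE = MN = 14, EF = NO = 11, and FD = OM = 5
This matches the SSS congruence theorem.
All three pairs of corresponding sides are equal (Side-Side-Side).

SSS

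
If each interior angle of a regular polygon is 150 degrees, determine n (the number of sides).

Each interior angle of a regular n-gon is (n - 2) * 180 / n.
Setting this equal to 150:
(n - 2) * 180 / n = 150
Each exterior angle = 180 - 150 = 30 degrees.
Since exterior angles sum to 360: n = 360 / 30 = 12.

12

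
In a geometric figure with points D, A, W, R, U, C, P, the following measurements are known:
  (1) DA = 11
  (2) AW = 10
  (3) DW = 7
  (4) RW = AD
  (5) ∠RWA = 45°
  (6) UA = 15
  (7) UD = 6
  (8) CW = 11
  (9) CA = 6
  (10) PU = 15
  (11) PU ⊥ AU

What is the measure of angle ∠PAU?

Step 1: By the law of cosines on triangle AUP: AP² = 15² + 15² − 2·15·15·cos(90°) = 450, so AP = 15·√2.
Step 2: By the inverse law of cosines on triangle PAU: cos(∠PAU) = ((15·√2)² + 15² − 15²) / (2·15·√2·15) = 450/636.4 = 0.7071, so ∠PAU = 45°.

Therefore, the measure of angle ∠PAU = 45°.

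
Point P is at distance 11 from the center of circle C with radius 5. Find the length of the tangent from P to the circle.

The tangent, radius, and line from the external point to the center form a right triangle.
The right angle is where the tangent meets the radius.
By the Pythagorean theorem: tangent² + 5² = 11²
tangent² = 121 - 25 = 96
tangent = 4*sqrt(6)

4*sqrt(6)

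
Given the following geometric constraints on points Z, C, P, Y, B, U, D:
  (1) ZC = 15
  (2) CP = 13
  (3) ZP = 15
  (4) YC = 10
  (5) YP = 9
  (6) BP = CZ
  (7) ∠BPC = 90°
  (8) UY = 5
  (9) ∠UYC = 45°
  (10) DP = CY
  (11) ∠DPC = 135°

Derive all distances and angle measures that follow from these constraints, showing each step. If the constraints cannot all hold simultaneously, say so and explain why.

The constraints are consistent.

From the given relations:
  BP = CZ = 15
  DP = CY = 10

Step 1: From CP = 13, PB = 15, and ∠CPB = 90°, by the law of cosines:
  CB² = CP² + PB² - 2·CP·PB·cos(90°) = 169 + 225 - 0 = 394
  CB ≈ 19.85

Step 2: From CY = 10, YU = 5, and ∠CYU = 45°, by the law of cosines:
  CU² = CY² + YU² - 2·CY·YU·cos(45°) = 100 + 25 - 70.71 = 54.29
  CU ≈ 7.37

Step 3: From CP = 13, PD = 10, and ∠CPD = 135°, by the law of cosines:
  CD² = CP² + PD² - 2·CP·PD·cos(135°) = 169 + 100 + 183.8 = 452.8
  CD ≈ 21.28

Step 4: From ZC = 15, ZP = 15, CP = 13, by the inverse law of cosines:
  cos(∠CZP) = (ZC² + ZP² - CP²) / (2·ZC·ZP)
  ∠CZP = 51.36°

Step 5: From CP = 13, CY = 10, PY = 9, by the inverse law of cosines:
  cos(∠PCY) = (CP² + CY² - PY²) / (2·CP·CY)
  ∠PCY = 43.69°

Step 6: From CP = 13, CZ = 15, PZ = 15, by the inverse law of cosines:
  cos(∠PCZ) = (CP² + CZ² - PZ²) / (2·CP·CZ)
  ∠PCZ = 64.32°

Step 7: From PC = 13, PY = 9, CY = 10, by the inverse law of cosines:
  cos(∠CPY) = (PC² + PY² - CY²) / (2·PC·PY)
  ∠CPY = 50.13°

Step 8: From PC = 13, PZ = 15, CZ = 15, by the inverse law of cosines:
  cos(∠CPZ) = (PC² + PZ² - CZ²) / (2·PC·PZ)
  ∠CPZ = 64.32°

Step 9: From YC = 10, YP = 9, CP = 13, by the inverse law of cosines:
  cos(∠CYP) = (YC² + YP² - CP²) / (2·YC·YP)
  ∠CYP = 86.18°

Step 10: From CB = 19.85, CP = 13, BP = 15, by the inverse law of cosines:
  cos(∠BCP) = (CB² + CP² - BP²) / (2·CB·CP)
  ∠BCP = 49.09°

Step 11: From CD = 21.28, CP = 13, DP = 10, by the inverse law of cosines:
  cos(∠DCP) = (CD² + CP² - DP²) / (2·CD·CP)
  ∠DCP = 19.41°

Step 12: From CU = 7.37, CY = 10, UY = 5, by the inverse law of cosines:
  cos(∠UCY) = (CU² + CY² - UY²) / (2·CU·CY)
  ∠UCY = 28.68°

Step 13: From BC = 19.85, BP = 15, CP = 13, by the inverse law of cosines:
  cos(∠CBP) = (BC² + BP² - CP²) / (2·BC·BP)
  ∠CBP = 40.91°

Step 14: From UC = 7.37, UY = 5, CY = 10, by the inverse law of cosines:
  cos(∠CUY) = (UC² + UY² - CY²) / (2·UC·UY)
  ∠CUY = 106.32°

Step 15: From DC = 21.28, DP = 10, CP = 13, by the inverse law of cosines:
  cos(∠CDP) = (DC² + DP² - CP²) / (2·DC·DP)
  ∠CDP = 25.59°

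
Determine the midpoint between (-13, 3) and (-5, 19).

The midpoint is the average of the coordinates:
x: (-13 + -5)/2 = -9
y: (3 + 19)/2 = 11
Midpoint = (-9, 11)

(-9, 11)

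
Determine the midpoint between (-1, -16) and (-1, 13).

The midpoint is the point halfway along the segment.
Move half the horizontal distance: -1 + (-1 - -1)/2 = -1 + 0/2 = -1
Move half the vertical distance: -16 + (13 - -16)/2 = -16 + 29/2 = -3/2
Midpoint = (-1, -3/2)

(-1, -3/2)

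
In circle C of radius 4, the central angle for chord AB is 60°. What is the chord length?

Chord = 2(4) sin(30°) = 4

4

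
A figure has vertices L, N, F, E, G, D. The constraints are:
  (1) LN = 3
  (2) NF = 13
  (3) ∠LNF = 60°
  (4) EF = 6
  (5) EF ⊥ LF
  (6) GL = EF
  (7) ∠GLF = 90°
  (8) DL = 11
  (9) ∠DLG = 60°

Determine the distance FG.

From the given relations: GL = EF = 6.
Step 1: By the law of cosines on triangle LNF: LF² = 3² + 13² − 2·3·13·cos(60°) = 139, so LF = √139.
Step 2: By the law of cosines on triangle FLG: FG² = √139² + 6² − 2·√139·6·cos(90°) = 175, so FG = 5·√7.

Therefore, the length of FG = 5·√7.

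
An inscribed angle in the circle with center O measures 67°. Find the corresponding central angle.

Central angle = 2 × 67° = 134° (inscribed angle theorem).

134°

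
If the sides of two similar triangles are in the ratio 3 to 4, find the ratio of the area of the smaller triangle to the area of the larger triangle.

The ratio of areas of similar triangles equals the square of the side ratio.
Side ratio = 3:4
Area ratio = (3/4)^2 = 9/16 = 9:16

9:16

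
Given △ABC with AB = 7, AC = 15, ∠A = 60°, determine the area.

When two sides and the included angle are known, the area formula is (1/2)ab sin(C).
The height from one side to the opposite vertex is 15 sin(60°) = 15*sqrt(3)/2.
Area = (1/2) * 7 * 15*sqrt(3)/2 = 105*sqrt(3)/4.

105*sqrt(3)/4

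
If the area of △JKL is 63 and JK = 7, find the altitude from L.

Area = (1/2) * base * height
height = 2 * Area / base
height = 2 * 63 / 7
height = 126 / 7
height = 18

18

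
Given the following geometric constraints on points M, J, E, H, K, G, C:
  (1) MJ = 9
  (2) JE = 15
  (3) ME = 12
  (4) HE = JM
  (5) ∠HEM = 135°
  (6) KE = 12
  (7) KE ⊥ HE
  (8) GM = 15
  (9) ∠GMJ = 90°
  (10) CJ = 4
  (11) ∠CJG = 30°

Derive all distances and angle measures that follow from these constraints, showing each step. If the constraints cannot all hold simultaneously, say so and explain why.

The constraints are consistent.

From the given relations:
  HE = JM = 9

Step 1: From ME = 12, EH = 9, and ∠MEH = 135°, by the law of cosines:
  MH² = ME² + EH² - 2·ME·EH·cos(135°) = 144 + 81 + 152.7 = 377.7
  MH ≈ 19.44

Step 2: From JM = 9, MG = 15, and ∠JMG = 90°, by the law of cosines:
  JG² = JM² + MG² - 2·JM·MG·cos(90°) = 81 + 225 - 0 = 306
  JG = 3·√34

Step 3: From HE = 9, EK = 12, and ∠HEK = 90°, by the law of cosines:
  HK² = HE² + EK² - 2·HE·EK·cos(90°) = 81 + 144 - 0 = 225
  HK = 15

Step 4: From ME = 12, MJ = 9, EJ = 15, by the inverse law of cosines:
  cos(∠EMJ) = (ME² + MJ² - EJ²) / (2·ME·MJ)
  ∠EMJ = 90°

Step 5: From JE = 15, JM = 9, EM = 12, by the inverse law of cosines:
  cos(∠EJM) = (JE² + JM² - EM²) / (2·JE·JM)
  ∠EJM = 53.13°

Step 6: From EJ = 15, EM = 12, JM = 9, by the inverse law of cosines:
  cos(∠JEM) = (EJ² + EM² - JM²) / (2·EJ·EM)
  ∠JEM = 36.87°

Step 7: From GJ = 3·√34, JC = 4, and ∠GJC = 30°, by the law of cosines:
  GC² = GJ² + JC² - 2·GJ·JC·cos(30°) = 306 + 16 - 121.2 = 200.8
  GC ≈ 14.17

Step 8: From ME = 12, MH = 19.44, EH = 9, by the inverse law of cosines:
  cos(∠EMH) = (ME² + MH² - EH²) / (2·ME·MH)
  ∠EMH = 19.11°

Step 9: From JG = 3·√34, JM = 9, GM = 15, by the inverse law of cosines:
  cos(∠GJM) = (JG² + JM² - GM²) / (2·JG·JM)
  ∠GJM = 59.04°

Step 10: From HE = 9, HK = 15, EK = 12, by the inverse law of cosines:
  cos(∠EHK) = (HE² + HK² - EK²) / (2·HE·HK)
  ∠EHK = 53.13°

Step 11: From HE = 9, HM = 19.44, EM = 12, by the inverse law of cosines:
  cos(∠EHM) = (HE² + HM² - EM²) / (2·HE·HM)
  ∠EHM = 25.89°

Step 12: From KE = 12, KH = 15, EH = 9, by the inverse law of cosines:
  cos(∠EKH) = (KE² + KH² - EH²) / (2·KE·KH)
  ∠EKH = 36.87°

Step 13: From GJ = 3·√34, GM = 15, JM = 9, by the inverse law of cosines:
  cos(∠JGM) = (GJ² + GM² - JM²) / (2·GJ·GM)
  ∠JGM = 30.96°

Step 14: From GC = 14.17, GJ = 3·√34, CJ = 4, by the inverse law of cosines:
  cos(∠CGJ) = (GC² + GJ² - CJ²) / (2·GC·GJ)
  ∠CGJ = 8.11°

Step 15: From CG = 14.17, CJ = 4, GJ = 3·√34, by the inverse law of cosines:
  cos(∠GCJ) = (CG² + CJ² - GJ²) / (2·CG·CJ)
  ∠GCJ = 141.89°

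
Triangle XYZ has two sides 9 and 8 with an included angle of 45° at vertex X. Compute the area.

Area = (1/2) * XY * XZ * sin(X)
Area = (1/2) * 9 * 8 * sin(45°)
Area = (1/2) * 9 * 8 * sqrt(2)/2
Area = 18*sqrt(2)

18*sqrt(2)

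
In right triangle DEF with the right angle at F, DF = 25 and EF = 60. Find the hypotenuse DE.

By the Pythagorean theorem: DE^2 = DF^2 + EF^2
DE^2 = 25^2 + 60^2 = 625 + 3600 = 4225
DE = sqrt(4225) = 65

65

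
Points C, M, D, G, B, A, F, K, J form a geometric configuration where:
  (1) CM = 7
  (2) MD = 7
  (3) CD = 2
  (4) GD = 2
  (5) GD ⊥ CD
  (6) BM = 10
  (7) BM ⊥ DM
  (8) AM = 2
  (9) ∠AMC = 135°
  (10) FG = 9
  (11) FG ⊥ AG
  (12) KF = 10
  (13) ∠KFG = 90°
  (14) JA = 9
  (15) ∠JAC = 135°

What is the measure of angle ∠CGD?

Step 1: By the law of cosines on triangle GDC: GC² = 2² + 2² − 2·2·2·cos(90°) = 8, so GC = 2·√2.
Step 2: By the inverse law of cosines on triangle CGD: cos(∠CGD) = ((2·√2)² + 2² − 2²) / (2·2·√2·2) = 8/11.31 = 0.7071, so ∠CGD = 45°.

Therefore, the measure of angle ∠CGD = 45°.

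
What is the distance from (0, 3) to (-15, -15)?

d = sqrt((-15)^2 + (-18)^2) = sqrt(549) = 3*sqrt(61)

3*sqrt(61)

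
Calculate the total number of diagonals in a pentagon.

The number of diagonals in an n-gon is n(n - 3)/2.
For n = 5: 5(5 - 3)/2 = 5 × 2 / 2 = 5.

5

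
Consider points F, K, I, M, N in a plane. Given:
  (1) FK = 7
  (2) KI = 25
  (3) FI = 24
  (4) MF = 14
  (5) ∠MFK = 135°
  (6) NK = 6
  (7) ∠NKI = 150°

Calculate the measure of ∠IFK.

Step 1: By the inverse law of cosines on triangle IFK: cos(∠IFK) = (24² + 7² − 25²) / (2·24·7) = 0/336 = 0, so ∠IFK = 90°.

Therefore, the measure of angle ∠IFK = 90°.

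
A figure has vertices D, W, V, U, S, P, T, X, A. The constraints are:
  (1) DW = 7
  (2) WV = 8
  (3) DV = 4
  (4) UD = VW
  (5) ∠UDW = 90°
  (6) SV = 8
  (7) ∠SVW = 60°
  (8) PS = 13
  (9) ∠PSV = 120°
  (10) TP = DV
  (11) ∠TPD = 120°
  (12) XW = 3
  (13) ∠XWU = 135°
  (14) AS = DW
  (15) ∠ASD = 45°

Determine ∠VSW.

Step 1: By the law of cosines on triangle SVW: SW² = 8² + 8² − 2·8·8·cos(60°) = 64, so SW = 8.
Step 2: By the inverse law of cosines on triangle VSW: cos(∠VSW) = (8² + 8² − 8²) / (2·8·8) = 64/128 = 0.5, so ∠VSW = 60°.

Therefore, the measure of angle ∠VSW = 60°.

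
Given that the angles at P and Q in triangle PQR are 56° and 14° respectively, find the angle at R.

angle R = 180 - 56 - 14 = 110 degrees.

110 degrees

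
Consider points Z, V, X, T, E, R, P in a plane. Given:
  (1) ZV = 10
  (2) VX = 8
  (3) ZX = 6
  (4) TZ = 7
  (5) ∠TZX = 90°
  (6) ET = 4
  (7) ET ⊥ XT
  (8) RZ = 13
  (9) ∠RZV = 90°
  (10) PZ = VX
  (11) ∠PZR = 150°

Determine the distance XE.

Step 1: By the law of cosines on triangle XZT: XT² = 6² + 7² − 2·6·7·cos(90°) = 85, so XT = √85.
Step 2: By the law of cosines on triangle XTE: XE² = √85² + 4² − 2·√85·4·cos(90°) = 101, so XE = √101.

Therefore, the length of XE = √101.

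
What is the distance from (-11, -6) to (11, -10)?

d = sqrt((22)^2 + (-4)^2) = sqrt(500) = 10*sqrt(5)

10*sqrt(5)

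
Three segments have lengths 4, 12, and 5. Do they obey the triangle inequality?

No.
The triangle inequality is violated: 4 + 5 = 9 ≤ 12.
These lengths cannot form a triangle.

No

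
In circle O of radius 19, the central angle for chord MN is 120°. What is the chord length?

Chord length = 2r sin(θ/2)
= 2 × 19 × sin(120°/2)
= 2 × 19 × sin(60°)
= 19*sqrt(3)

19*sqrt(3)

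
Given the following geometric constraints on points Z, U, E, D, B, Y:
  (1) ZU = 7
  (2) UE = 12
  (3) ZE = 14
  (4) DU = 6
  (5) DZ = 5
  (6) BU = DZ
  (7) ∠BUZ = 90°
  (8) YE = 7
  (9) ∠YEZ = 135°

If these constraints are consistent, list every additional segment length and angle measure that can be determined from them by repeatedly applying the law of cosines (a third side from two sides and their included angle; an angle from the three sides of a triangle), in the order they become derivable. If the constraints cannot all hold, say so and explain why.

The constraints are consistent. Derivable facts, in order:
After 1 step:
- ZB = √74
- ZY ≈ 19.59
- ∠DUZ = 44.42°
- ∠DZU = 57.12°
- ∠EUZ = 91.02°
- ∠EZU = 58.98°
- ∠UDZ = 78.46°
- ∠UEZ = 29.99°
After 2 steps:
- ∠BZU = 35.54°
- ∠EYZ = 30.36°
- ∠EZY = 14.64°
- ∠UBZ = 54.46°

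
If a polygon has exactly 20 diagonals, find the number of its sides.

Using d = n(n - 3)/2, we solve 20 = n(n - 3)/2.
So n(n - 3) = 40.
Testing n = 8: 8 * 5 = 40 = 40. Correct.
The polygon has 8 sides.

8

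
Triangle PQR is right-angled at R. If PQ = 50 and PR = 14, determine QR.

QR = sqrt(50^2 - 14^2) = sqrt(2304) = 48

48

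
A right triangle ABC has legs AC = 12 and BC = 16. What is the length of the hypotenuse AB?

AB = sqrt(12^2 + 16^2) = sqrt(400) = 20

20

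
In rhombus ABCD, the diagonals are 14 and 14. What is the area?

Area = (14 * 14) / 2 = 196 / 2 = 98

98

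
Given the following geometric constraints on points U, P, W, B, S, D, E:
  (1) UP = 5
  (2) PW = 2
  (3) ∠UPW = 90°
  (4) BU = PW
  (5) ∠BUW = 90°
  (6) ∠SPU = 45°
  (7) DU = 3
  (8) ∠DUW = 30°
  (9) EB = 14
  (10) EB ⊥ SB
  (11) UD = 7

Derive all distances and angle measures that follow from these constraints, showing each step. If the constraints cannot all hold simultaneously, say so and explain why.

These constraints are not satisfiable: (7) DU = 3 and (11) UD = 7 assign two different lengths to the same segment. No planar figure meets all of them, so nothing further can be derived.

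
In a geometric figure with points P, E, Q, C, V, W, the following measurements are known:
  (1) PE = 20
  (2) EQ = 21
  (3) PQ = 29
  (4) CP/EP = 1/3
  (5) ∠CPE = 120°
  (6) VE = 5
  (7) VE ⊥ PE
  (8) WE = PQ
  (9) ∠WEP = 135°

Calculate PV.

Step 1: By the law of cosines on triangle PEV: PV² = 20² + 5² − 2·20·5·cos(90°) = 425, so PV = 5·√17.

Therefore, the length of PV = 5·√17.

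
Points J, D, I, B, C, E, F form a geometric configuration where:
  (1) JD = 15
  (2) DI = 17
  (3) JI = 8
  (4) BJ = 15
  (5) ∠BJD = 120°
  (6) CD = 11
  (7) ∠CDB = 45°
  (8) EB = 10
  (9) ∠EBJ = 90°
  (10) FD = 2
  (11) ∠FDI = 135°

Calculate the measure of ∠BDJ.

Step 1: By the law of cosines on triangle DJB: DB² = 15² + 15² − 2·15·15·cos(120°) = 675, so DB = 15·√3.
Step 2: By the inverse law of cosines on triangle BDJ: cos(∠BDJ) = ((15·√3)² + 15² − 15²) / (2·15·√3·15) = 675/779.42 = 0.866, so ∠BDJ = 30°.

Therefore, the measure of angle ∠BDJ = 30°.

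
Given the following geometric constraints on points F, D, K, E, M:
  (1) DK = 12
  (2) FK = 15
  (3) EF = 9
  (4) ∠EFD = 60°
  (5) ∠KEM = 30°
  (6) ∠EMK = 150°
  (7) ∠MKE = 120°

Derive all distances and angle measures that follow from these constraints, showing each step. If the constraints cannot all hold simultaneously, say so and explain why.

These constraints are not satisfiable: (5), (6) and (7) are the three interior angles of triangle KEM, which must sum to 180°, but 30° + 150° + 120° = 300°. No planar figure meets all of them, so nothing further can be derived.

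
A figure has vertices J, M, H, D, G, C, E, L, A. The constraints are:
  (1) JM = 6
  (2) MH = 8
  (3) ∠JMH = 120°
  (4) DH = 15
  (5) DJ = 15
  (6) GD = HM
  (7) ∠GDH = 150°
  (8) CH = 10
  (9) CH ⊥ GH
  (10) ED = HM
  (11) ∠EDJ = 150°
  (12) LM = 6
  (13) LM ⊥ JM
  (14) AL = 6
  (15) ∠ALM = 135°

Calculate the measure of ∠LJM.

Step 1: By the law of cosines on triangle JML: JL² = 6² + 6² − 2·6·6·cos(90°) = 72, so JL = 6·√2.
Step 2: By the inverse law of cosines on triangle LJM: cos(∠LJM) = ((6·√2)² + 6² − 6²) / (2·6·√2·6) = 72/101.82 = 0.7071, so ∠LJM = 45°.

Therefore, the measure of angle ∠LJM = 45°.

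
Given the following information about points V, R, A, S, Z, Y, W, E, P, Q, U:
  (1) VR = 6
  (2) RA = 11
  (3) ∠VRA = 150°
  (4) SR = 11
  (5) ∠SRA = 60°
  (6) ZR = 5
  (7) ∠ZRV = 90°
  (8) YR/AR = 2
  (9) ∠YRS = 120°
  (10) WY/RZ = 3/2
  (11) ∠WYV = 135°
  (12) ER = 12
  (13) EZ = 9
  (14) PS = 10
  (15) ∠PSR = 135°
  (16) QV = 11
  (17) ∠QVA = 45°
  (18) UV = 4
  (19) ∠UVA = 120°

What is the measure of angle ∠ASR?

Step 1: By the law of cosines on triangle SRA: SA² = 11² + 11² − 2·11·11·cos(60°) = 121, so SA = 11.
Step 2: By the inverse law of cosines on triangle ASR: cos(∠ASR) = (11² + 11² − 11²) / (2·11·11) = 121/242 = 0.5, so ∠ASR = 60°.

Therefore, the measure of angle ∠ASR = 60°.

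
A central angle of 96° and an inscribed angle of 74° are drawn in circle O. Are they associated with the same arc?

By the inscribed angle theorem, the inscribed angle for a central angle of 96° should be 96° / 2 = 48°.
The given inscribed angle is 74°, which does not equal 48°.
Therefore, no, they do not correspond to the same arc.

No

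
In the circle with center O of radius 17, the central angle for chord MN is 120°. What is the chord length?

Drop a perpendicular from the center to the chord, bisecting both the chord and the central angle.
Each half-chord = r sin(θ/2) = 17 sin(60°).
The full chord = 2 × 17 × sin(60°) = 17*sqrt(3).

17*sqrt(3)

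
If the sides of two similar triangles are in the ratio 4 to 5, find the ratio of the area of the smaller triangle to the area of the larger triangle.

The ratio of areas of similar triangles equals the square of the side ratio.
Side ratio = 4:5
Area ratio = (4/5)^2 = 16/25 = 16:25

16:25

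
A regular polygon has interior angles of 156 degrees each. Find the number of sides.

The exterior angle is the supplement of the interior angle: 180 - 156 = 24 degrees.
Since the exterior angles of any convex polygon sum to 360 degrees, the number of sides is 360 / 24 = 15.

15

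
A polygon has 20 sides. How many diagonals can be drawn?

The number of diagonals in an n-gon is n(n - 3)/2.
For n = 20: 20(20 - 3)/2 = 20 × 17 / 2 = 170.

170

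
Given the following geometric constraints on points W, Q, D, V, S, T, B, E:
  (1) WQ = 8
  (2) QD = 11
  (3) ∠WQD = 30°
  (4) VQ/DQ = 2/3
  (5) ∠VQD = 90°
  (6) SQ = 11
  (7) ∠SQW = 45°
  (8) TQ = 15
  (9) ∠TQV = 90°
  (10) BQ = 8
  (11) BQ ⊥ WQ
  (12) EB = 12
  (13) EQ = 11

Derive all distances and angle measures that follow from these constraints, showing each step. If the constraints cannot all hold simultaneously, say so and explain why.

The constraints are consistent.

From the given relations:
  VQ = 2/3·DQ = 2/3·11 ≈ 7.33

Step 1: From WQ = 8, QD = 11, and ∠WQD = 30°, by the law of cosines:
  WD² = WQ² + QD² - 2·WQ·QD·cos(30°) = 64 + 121 - 152.4 = 32.58
  WD ≈ 5.71

Step 2: From WQ = 8, QS = 11, and ∠WQS = 45°, by the law of cosines:
  WS² = WQ² + QS² - 2·WQ·QS·cos(45°) = 64 + 121 - 124.5 = 60.55
  WS ≈ 7.78

Step 3: From WQ = 8, QB = 8, and ∠WQB = 90°, by the law of cosines:
  WB² = WQ² + QB² - 2·WQ·QB·cos(90°) = 64 + 64 - 0 = 128
  WB = 8·√2

Step 4: From DQ = 11, QV = 7.33, and ∠DQV = 90°, by the law of cosines:
  DV² = DQ² + QV² - 2·DQ·QV·cos(90°) = 121 + 53.78 - 0 = 174.8
  DV ≈ 13.22

Step 5: From VQ = 7.33, QT = 15, and ∠VQT = 90°, by the law of cosines:
  VT² = VQ² + QT² - 2·VQ·QT·cos(90°) = 53.78 + 225 - 0 = 278.8
  VT ≈ 16.7

Step 6: From QB = 8, QE = 11, BE = 12, by the inverse law of cosines:
  cos(∠BQE) = (QB² + QE² - BE²) / (2·QB·QE)
  ∠BQE = 76.53°

Step 7: From BE = 12, BQ = 8, EQ = 11, by the inverse law of cosines:
  cos(∠EBQ) = (BE² + BQ² - EQ²) / (2·BE·BQ)
  ∠EBQ = 63.06°

Step 8: From EB = 12, EQ = 11, BQ = 8, by the inverse law of cosines:
  cos(∠BEQ) = (EB² + EQ² - BQ²) / (2·EB·EQ)
  ∠BEQ = 40.42°

Step 9: From WB = 8·√2, WQ = 8, BQ = 8, by the inverse law of cosines:
  cos(∠BWQ) = (WB² + WQ² - BQ²) / (2·WB·WQ)
  ∠BWQ = 45°

Step 10: From WD = 5.71, WQ = 8, DQ = 11, by the inverse law of cosines:
  cos(∠DWQ) = (WD² + WQ² - DQ²) / (2·WD·WQ)
  ∠DWQ = 105.51°

Step 11: From WQ = 8, WS = 7.78, QS = 11, by the inverse law of cosines:
  cos(∠QWS) = (WQ² + WS² - QS²) / (2·WQ·WS)
  ∠QWS = 88.37°

Step 12: From DQ = 11, DV = 13.22, QV = 7.33, by the inverse law of cosines:
  cos(∠QDV) = (DQ² + DV² - QV²) / (2·DQ·DV)
  ∠QDV = 33.69°

Step 13: From DQ = 11, DW = 5.71, QW = 8, by the inverse law of cosines:
  cos(∠QDW) = (DQ² + DW² - QW²) / (2·DQ·DW)
  ∠QDW = 44.49°

Step 14: From VD = 13.22, VQ = 7.33, DQ = 11, by the inverse law of cosines:
  cos(∠DVQ) = (VD² + VQ² - DQ²) / (2·VD·VQ)
  ∠DVQ = 56.31°

Step 15: From VQ = 7.33, VT = 16.7, QT = 15, by the inverse law of cosines:
  cos(∠QVT) = (VQ² + VT² - QT²) / (2·VQ·VT)
  ∠QVT = 63.95°

Step 16: From SQ = 11, SW = 7.78, QW = 8, by the inverse law of cosines:
  cos(∠QSW) = (SQ² + SW² - QW²) / (2·SQ·SW)
  ∠QSW = 46.63°

Step 17: From TQ = 15, TV = 16.7, QV = 7.33, by the inverse law of cosines:
  cos(∠QTV) = (TQ² + TV² - QV²) / (2·TQ·TV)
  ∠QTV = 26.05°

Step 18: From BQ = 8, BW = 8·√2, QW = 8, by the inverse law of cosines:
  cos(∠QBW) = (BQ² + BW² - QW²) / (2·BQ·BW)
  ∠QBW = 45°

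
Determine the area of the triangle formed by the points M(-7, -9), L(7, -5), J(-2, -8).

Shoelace: Area = (1/2)|-7(-5--8) + 7(-8--9) + -2(-9--5)| = (1/2)(6) = 3

3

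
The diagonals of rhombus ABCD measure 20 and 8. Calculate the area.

Area of a rhombus = (d1 * d2) / 2
Area = (20 * 8) / 2
Area = 160 / 2
Area = 80

80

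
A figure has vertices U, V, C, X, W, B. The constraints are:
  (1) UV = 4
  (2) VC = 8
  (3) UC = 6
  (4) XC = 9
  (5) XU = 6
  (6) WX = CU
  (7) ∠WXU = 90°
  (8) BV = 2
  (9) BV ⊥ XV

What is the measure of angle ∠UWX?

From the given relations: WX = CU = 6.
Step 1: By the law of cosines on triangle WXU: WU² = 6² + 6² − 2·6·6·cos(90°) = 72, so WU = 6·√2.
Step 2: By the inverse law of cosines on triangle UWX: cos(∠UWX) = ((6·√2)² + 6² − 6²) / (2·6·√2·6) = 72/101.82 = 0.7071, so ∠UWX = 45°.

Therefore, the measure of angle ∠UWX = 45°.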